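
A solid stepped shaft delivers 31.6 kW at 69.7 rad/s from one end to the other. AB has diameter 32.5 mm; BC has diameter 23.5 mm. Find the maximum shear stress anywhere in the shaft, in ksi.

25.8 ksi

ω = 69.7 rad/s, so T = P/ω = 31.6×10³ / 69.70 = 453.4 N·m.
Under the same torque, τ_max = 16T/(πd³) is largest where d is smallest — segment BC (d = 23.5 mm).
τ_max = 16·453.4/(π·(0.0235)³) = 1.779×10^8 Pa.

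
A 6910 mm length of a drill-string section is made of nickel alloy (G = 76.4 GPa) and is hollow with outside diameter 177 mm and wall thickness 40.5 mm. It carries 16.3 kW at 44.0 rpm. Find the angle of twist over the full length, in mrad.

ω = 2π·44.0/60 = 4.608 rad/s, so T = P/ω = 16.3×10³ / 4.608 = 3538 N·m.
J = π(d_o⁴ − d_i⁴)/32 = π(0.177⁴ − 0.0960⁴)/32 = 8.802×10^-5 m⁴.
θ = T·L/(G·J) = 3538 × 6.91 / (76.4×10⁹ × 8.802×10^-5) = 3.635×10^-3 rad.

3.64 mrad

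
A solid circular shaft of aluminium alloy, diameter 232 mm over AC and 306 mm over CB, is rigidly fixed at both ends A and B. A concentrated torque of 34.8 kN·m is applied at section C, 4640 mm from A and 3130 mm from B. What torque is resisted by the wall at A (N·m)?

Compatibility: T_A·a/J_AC = T_B·b/J_CB with T_A + T_B = T₀.
J_AC = 2.84×10^-4 m⁴, J_CB = 8.61×10^-4 m⁴, so T_A = T₀·(J_AC/a)/((J_AC/a)+(J_CB/b)) = 6343 N·m, T_B = 28460 N·m.

6340 N·m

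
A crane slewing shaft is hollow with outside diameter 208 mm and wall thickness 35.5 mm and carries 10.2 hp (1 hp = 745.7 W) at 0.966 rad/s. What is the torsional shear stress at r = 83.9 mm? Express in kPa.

4430 kPa

ω = 0.966 rad/s, so T = P/ω = 10.2×745.7 / 0.9660 = 7874 N·m.
J = π(d_o⁴ − d_i⁴)/32 = π(0.208⁴ − 0.137⁴)/32 = 1.492×10^-4 m⁴.
Shear stress varies linearly with radius: τ = T·r/J = 7874 × 0.0839 / 1.492×10^-4 = 4.428×10^6 Pa.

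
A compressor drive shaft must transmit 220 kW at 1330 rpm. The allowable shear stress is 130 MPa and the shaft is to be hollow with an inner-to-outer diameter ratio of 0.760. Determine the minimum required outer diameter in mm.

ω = 2π·1330/60 = 139.3 rad/s, so T = P/ω = 220×10³ / 139.3 = 1580 N·m.
For a hollow shaft with d_i/d_o = 0.760: τ_max = 16T/(π d_o³ (1−k⁴)), so d_o = [16T/(π τ_allow (1−k⁴))]^(1/3) = [16·1580/(π·1.30×10^8·0.6664)]^(1/3) = 0.04528 m.

45.3 mm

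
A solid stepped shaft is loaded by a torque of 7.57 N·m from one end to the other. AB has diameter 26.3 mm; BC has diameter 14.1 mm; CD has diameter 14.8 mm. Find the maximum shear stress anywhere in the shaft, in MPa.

Under the same torque, τ_max = 16T/(πd³) is largest where d is smallest — segment BC (d = 14.1 mm).
τ_max = 16·7.570/(π·(0.0141)³) = 1.375×10^7 Pa.

13.8 MPa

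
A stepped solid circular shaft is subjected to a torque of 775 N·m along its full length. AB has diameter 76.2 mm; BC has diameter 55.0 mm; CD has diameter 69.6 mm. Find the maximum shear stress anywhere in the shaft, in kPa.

23700 kPa

Under the same torque, τ_max = 16T/(πd³) is largest where d is smallest — segment BC (d = 55.0 mm).
τ_max = 16·775.0/(π·(0.0550)³) = 2.372×10^7 Pa.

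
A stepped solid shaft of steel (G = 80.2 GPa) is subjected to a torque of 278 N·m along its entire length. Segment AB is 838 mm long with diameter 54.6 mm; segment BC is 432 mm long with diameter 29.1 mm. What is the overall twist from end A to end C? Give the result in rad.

0.0246 rad

J_AB = π(0.0546)⁴/32 = 8.73×10^-7 m⁴; J_BC = π(0.0291)⁴/32 = 7.04×10^-8 m⁴.
θ = (T/G)·Σ L_i/J_i = (278.0/80.2×10⁹)·(0.838/8.73×10^-7 + 0.432/7.04×10^-8) = 0.02460 rad.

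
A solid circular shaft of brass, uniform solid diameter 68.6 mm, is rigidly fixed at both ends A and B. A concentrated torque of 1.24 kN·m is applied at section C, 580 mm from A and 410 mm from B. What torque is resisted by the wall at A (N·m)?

514 N·m

With uniform GJ and both ends fixed, compatibility θ_AC = θ_CB gives T_A·a = T_B·b, together with T_A + T_B = T₀.
T_A = T₀·b/(a+b) = 1240·410/990.0 = 513.5 N·m; T_B = 726.5 N·m.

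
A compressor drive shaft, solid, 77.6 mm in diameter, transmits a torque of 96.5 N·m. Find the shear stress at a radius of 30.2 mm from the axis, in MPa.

J = πd⁴/32 = π(0.0776)⁴/32 = 3.560×10^-6 m⁴.
Shear stress varies linearly with radius: τ = T·r/J = 96.50 × 0.0302 / 3.560×10^-6 = 8.186×10^5 Pa.

0.819 MPa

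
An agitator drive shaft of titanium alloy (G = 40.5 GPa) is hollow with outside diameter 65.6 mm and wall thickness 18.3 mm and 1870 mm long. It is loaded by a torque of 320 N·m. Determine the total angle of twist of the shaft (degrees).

J = π(d_o⁴ − d_i⁴)/32 = π(0.0656⁴ − 0.0290⁴)/32 = 1.749×10^-6 m⁴.
θ = T·L/(G·J) = 320.0 × 1.87 / (40.5×10⁹ × 1.749×10^-6) = 8.450×10^-3 rad.

0.484°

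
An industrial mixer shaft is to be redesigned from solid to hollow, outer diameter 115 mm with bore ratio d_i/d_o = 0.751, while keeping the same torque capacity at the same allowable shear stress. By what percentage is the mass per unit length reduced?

43.7 %

Equal τ_max and T ⇒ the solid shaft needs d_s³ = d_o³(1−k⁴), so d_s = 115·(1−0.751⁴)^(1/3) = 101.2 mm.
Area ratio A_h/A_s = d_o²(1−k²)/d_s² = (1−k²)/(1−k⁴)^(2/3) = 0.5628.
Mass saving = 1 − 0.5628 = 43.7 %.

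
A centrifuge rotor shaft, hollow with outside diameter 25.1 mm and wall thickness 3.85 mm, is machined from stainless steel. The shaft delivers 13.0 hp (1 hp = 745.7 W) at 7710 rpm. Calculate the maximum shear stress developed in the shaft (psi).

ω = 2π·7710/60 = 807.4 rad/s, so T = P/ω = 13.0×745.7 / 807.4 = 12.01 N·m.
J = π(d_o⁴ − d_i⁴)/32 = π(0.0251⁴ − 0.0174⁴)/32 = 2.997×10^-8 m⁴.
τ_max = T·r/J = 12.01 × 0.0126 / 2.997×10^-8 = 5.028×10^6 Pa.

729 psi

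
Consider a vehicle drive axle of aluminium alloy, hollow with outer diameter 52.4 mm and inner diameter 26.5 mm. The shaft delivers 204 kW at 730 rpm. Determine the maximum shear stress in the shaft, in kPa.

101000 kPa

ω = 2π·730/60 = 76.45 rad/s, so T = P/ω = 204×10³ / 76.45 = 2669 N·m.
J = π(d_o⁴ − d_i⁴)/32 = π(0.0524⁴ − 0.0265⁴)/32 = 6.917×10^-7 m⁴.
τ_max = T·r/J = 2669 × 0.0262 / 6.917×10^-7 = 1.011×10^8 Pa.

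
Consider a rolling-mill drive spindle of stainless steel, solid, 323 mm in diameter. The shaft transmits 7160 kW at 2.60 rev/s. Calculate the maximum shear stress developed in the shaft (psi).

9610 psi

ω = 2π·2.60 = 16.34 rad/s, so T = P/ω = 7160×10³ / 16.34 = 438300 N·m.
J = πd⁴/32 = π(0.323)⁴/32 = 1.069×10^-3 m⁴.
τ_max = T·r/J = 438300 × 0.162 / 1.069×10^-3 = 6.624×10^7 Pa.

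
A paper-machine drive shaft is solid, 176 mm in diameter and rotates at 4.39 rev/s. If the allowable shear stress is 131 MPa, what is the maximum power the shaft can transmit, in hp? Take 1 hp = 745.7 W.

J = πd⁴/32 = π(0.176)⁴/32 = 9.420×10^-5 m⁴.
T_max = τ_allow·J/r = 1.31×10^8 × 9.420×10^-5 / 0.0880 = 140200 N·m.
ω = 2π·4.39 = 27.58 rad/s, so P_max = T_max·ω = 3.868×10^6 W.

5190 hp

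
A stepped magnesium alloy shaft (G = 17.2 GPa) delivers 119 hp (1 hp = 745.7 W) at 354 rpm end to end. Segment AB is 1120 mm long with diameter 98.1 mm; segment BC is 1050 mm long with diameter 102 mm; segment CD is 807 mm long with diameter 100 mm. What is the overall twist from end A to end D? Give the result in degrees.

ω = 2π·354/60 = 37.07 rad/s, so T = P/ω = 119×745.7 / 37.07 = 2394 N·m.
J_AB = π(0.0981)⁴/32 = 9.09×10^-6 m⁴; J_BC = π(0.102)⁴/32 = 1.06×10^-5 m⁴; J_CD = π(0.100)⁴/32 = 9.82×10^-6 m⁴.
θ = (T/G)·Σ L_i/J_i = (2394/17.2×10⁹)·(1.12/9.09×10^-6 + 1.05/1.06×10^-5 + 0.807/9.82×10^-6) = 0.04233 rad.

2.43°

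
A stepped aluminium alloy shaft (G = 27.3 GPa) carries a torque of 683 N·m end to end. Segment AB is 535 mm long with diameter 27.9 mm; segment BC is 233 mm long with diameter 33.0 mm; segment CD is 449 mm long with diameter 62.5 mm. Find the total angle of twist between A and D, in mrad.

283 mrad

J_AB = π(0.0279)⁴/32 = 5.95×10^-8 m⁴; J_BC = π(0.0330)⁴/32 = 1.16×10^-7 m⁴; J_CD = π(0.0625)⁴/32 = 1.50×10^-6 m⁴.
θ = (T/G)·Σ L_i/J_i = (683.0/27.3×10⁹)·(0.535/5.95×10^-8 + 0.233/1.16×10^-7 + 0.449/1.50×10^-6) = 0.2826 rad.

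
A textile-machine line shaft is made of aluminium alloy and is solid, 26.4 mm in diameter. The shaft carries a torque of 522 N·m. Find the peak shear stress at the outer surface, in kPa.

144000 kPa

J = πd⁴/32 = π(0.0264)⁴/32 = 4.769×10^-8 m⁴.
τ_max = T·r/J = 522.0 × 0.0132 / 4.769×10^-8 = 1.445×10^8 Pa.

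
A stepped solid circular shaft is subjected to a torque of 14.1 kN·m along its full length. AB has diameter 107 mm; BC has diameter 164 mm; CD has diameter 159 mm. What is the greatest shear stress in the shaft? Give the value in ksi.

8.50 ksi

Under the same torque, τ_max = 16T/(πd³) is largest where d is smallest — segment AB (d = 107 mm).
τ_max = 16·14100/(π·(0.107)³) = 5.862×10^7 Pa.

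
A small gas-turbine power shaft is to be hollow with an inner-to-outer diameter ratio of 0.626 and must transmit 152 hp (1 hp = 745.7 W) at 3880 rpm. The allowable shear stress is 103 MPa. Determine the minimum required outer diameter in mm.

ω = 2π·3880/60 = 406.3 rad/s, so T = P/ω = 152×745.7 / 406.3 = 279.0 N·m.
For a hollow shaft with d_i/d_o = 0.626: τ_max = 16T/(π d_o³ (1−k⁴)), so d_o = [16T/(π τ_allow (1−k⁴))]^(1/3) = [16·279.0/(π·1.03×10^8·0.8464)]^(1/3) = 0.02535 m.

25.4 mm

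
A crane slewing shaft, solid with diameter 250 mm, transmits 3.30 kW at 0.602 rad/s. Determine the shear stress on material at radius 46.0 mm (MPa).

0.658 MPa

ω = 0.602 rad/s, so T = P/ω = 3.30×10³ / 0.6020 = 5482 N·m.
J = πd⁴/32 = π(0.250)⁴/32 = 3.835×10^-4 m⁴.
Shear stress varies linearly with radius: τ = T·r/J = 5482 × 0.0460 / 3.835×10^-4 = 6.575×10^5 Pa.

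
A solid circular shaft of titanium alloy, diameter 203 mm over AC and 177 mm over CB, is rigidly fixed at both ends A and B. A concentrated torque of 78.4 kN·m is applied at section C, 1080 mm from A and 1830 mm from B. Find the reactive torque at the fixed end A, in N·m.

58500 N·m

Compatibility: T_A·a/J_AC = T_B·b/J_CB with T_A + T_B = T₀.
J_AC = 1.67×10^-4 m⁴, J_CB = 9.64×10^-5 m⁴, so T_A = T₀·(J_AC/a)/((J_AC/a)+(J_CB/b)) = 58460 N·m, T_B = 19940 N·m.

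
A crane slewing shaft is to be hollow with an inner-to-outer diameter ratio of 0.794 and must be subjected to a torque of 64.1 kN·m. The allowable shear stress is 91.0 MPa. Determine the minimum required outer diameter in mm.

For a hollow shaft with d_i/d_o = 0.794: τ_max = 16T/(π d_o³ (1−k⁴)), so d_o = [16T/(π τ_allow (1−k⁴))]^(1/3) = [16·64100/(π·9.10×10^7·0.6026)]^(1/3) = 0.1812 m.

181 mm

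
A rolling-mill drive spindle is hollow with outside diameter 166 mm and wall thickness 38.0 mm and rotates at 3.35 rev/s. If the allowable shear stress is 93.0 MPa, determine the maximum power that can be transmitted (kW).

1610 kW

J = π(d_o⁴ − d_i⁴)/32 = π(0.166⁴ − 0.0900⁴)/32 = 6.811×10^-5 m⁴.
T_max = τ_allow·J/r = 9.30×10^7 × 6.811×10^-5 / 0.0830 = 76310 N·m.
ω = 2π·3.35 = 21.05 rad/s, so P_max = T_max·ω = 1.606×10^6 W.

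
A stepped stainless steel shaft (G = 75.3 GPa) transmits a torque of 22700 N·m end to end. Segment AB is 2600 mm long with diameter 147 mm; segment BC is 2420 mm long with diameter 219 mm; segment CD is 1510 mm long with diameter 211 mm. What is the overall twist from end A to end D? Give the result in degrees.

1.30°

J_AB = π(0.147)⁴/32 = 4.58×10^-5 m⁴; J_BC = π(0.219)⁴/32 = 2.26×10^-4 m⁴; J_CD = π(0.211)⁴/32 = 1.95×10^-4 m⁴.
θ = (T/G)·Σ L_i/J_i = (22700/75.3×10⁹)·(2.60/4.58×10^-5 + 2.42/2.26×10^-4 + 1.51/1.95×10^-4) = 0.02267 rad.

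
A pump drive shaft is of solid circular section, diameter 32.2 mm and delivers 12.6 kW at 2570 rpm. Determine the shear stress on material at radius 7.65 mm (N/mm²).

ω = 2π·2570/60 = 269.1 rad/s, so T = P/ω = 12.6×10³ / 269.1 = 46.82 N·m.
J = πd⁴/32 = π(0.0322)⁴/32 = 1.055×10^-7 m⁴.
Shear stress varies linearly with radius: τ = T·r/J = 46.82 × 0.00765 / 1.055×10^-7 = 3.393×10^6 Pa.

3.39 N/mm²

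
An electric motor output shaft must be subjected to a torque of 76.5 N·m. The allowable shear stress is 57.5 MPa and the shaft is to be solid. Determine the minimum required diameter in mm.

For a solid shaft τ_max = 16T/(πd³), so d = (16T/(π τ_allow))^(1/3) = (16·76.50/(π·5.75×10^7))^(1/3) = 0.01892 m.

18.9 mm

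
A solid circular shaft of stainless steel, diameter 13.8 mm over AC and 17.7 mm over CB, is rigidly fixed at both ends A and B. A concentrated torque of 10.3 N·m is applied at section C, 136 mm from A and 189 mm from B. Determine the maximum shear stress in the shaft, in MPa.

Compatibility: T_A·a/J_AC = T_B·b/J_CB with T_A + T_B = T₀.
J_AC = 3.56×10^-9 m⁴, J_CB = 9.64×10^-9 m⁴, so T_A = T₀·(J_AC/a)/((J_AC/a)+(J_CB/b)) = 3.495 N·m, T_B = 6.805 N·m.
τ in each portion: τ_AC = 6.77×10^6 Pa, τ_CB = 6.25×10^6 Pa; maximum is in AC.
τ_max = T_AC·r/J = 3.495·0.00690/3.56×10^-9 = 6.772×10^6 Pa.

6.77 MPa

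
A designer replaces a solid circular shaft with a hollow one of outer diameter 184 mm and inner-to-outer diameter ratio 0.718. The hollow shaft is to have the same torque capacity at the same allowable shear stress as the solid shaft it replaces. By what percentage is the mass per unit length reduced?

Equal τ_max and T ⇒ the solid shaft needs d_s³ = d_o³(1−k⁴), so d_s = 184·(1−0.718⁴)^(1/3) = 166.0 mm.
Area ratio A_h/A_s = d_o²(1−k²)/d_s² = (1−k²)/(1−k⁴)^(2/3) = 0.5953.
Mass saving = 1 − 0.5953 = 40.5 %.

40.5 %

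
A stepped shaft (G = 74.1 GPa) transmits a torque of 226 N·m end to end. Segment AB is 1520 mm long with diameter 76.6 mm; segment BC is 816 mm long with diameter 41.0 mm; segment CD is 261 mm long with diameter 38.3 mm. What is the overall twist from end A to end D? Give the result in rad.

J_AB = π(0.0766)⁴/32 = 3.38×10^-6 m⁴; J_BC = π(0.0410)⁴/32 = 2.77×10^-7 m⁴; J_CD = π(0.0383)⁴/32 = 2.11×10^-7 m⁴.
θ = (T/G)·Σ L_i/J_i = (226.0/74.1×10⁹)·(1.52/3.38×10^-6 + 0.816/2.77×10^-7 + 0.261/2.11×10^-7) = 0.01411 rad.

0.0141 rad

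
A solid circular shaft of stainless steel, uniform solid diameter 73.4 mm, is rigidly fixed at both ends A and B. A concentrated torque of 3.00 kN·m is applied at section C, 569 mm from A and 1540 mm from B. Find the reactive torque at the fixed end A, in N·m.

2190 N·m

With uniform GJ and both ends fixed, compatibility θ_AC = θ_CB gives T_A·a = T_B·b, together with T_A + T_B = T₀.
T_A = T₀·b/(a+b) = 3000·1540/2109 = 2191 N·m; T_B = 809.4 N·m.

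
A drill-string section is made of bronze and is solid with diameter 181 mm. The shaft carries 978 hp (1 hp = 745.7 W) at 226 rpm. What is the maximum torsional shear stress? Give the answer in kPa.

26500 kPa

ω = 2π·226/60 = 23.67 rad/s, so T = P/ω = 978×745.7 / 23.67 = 30820 N·m.
J = πd⁴/32 = π(0.181)⁴/32 = 1.054×10^-4 m⁴.
τ_max = T·r/J = 30820 × 0.0905 / 1.054×10^-4 = 2.647×10^7 Pa.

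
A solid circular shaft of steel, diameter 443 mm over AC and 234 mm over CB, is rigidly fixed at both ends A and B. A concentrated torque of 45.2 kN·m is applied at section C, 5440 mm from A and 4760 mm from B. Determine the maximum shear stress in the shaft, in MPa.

Compatibility: T_A·a/J_AC = T_B·b/J_CB with T_A + T_B = T₀.
J_AC = 3.78×10^-3 m⁴, J_CB = 2.94×10^-4 m⁴, so T_A = T₀·(J_AC/a)/((J_AC/a)+(J_CB/b)) = 41510 N·m, T_B = 3693 N·m.
τ in each portion: τ_AC = 2.43×10^6 Pa, τ_CB = 1.47×10^6 Pa; maximum is in AC.
τ_max = T_AC·r/J = 41510·0.222/3.78×10^-3 = 2.432×10^6 Pa.

2.43 MPa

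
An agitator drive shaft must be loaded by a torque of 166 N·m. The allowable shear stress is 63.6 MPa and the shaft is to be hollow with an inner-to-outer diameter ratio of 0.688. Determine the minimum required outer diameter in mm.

25.8 mm

For a hollow shaft with d_i/d_o = 0.688: τ_max = 16T/(π d_o³ (1−k⁴)), so d_o = [16T/(π τ_allow (1−k⁴))]^(1/3) = [16·166.0/(π·6.36×10^7·0.7759)]^(1/3) = 0.02578 m.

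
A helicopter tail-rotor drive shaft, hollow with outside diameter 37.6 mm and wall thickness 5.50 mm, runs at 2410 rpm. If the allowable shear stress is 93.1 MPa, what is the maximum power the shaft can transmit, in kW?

184 kW

J = π(d_o⁴ − d_i⁴)/32 = π(0.0376⁴ − 0.0266⁴)/32 = 1.471×10^-7 m⁴.
T_max = τ_allow·J/r = 9.31×10^7 × 1.471×10^-7 / 0.0188 = 728.3 N·m.
ω = 2π·2410/60 = 252.4 rad/s, so P_max = T_max·ω = 1.838×10^5 W.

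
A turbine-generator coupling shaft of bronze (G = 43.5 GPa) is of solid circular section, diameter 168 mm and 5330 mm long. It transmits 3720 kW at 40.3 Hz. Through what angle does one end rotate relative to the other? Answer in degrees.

ω = 2π·40.3 = 253.2 rad/s, so T = P/ω = 3720×10³ / 253.2 = 14690 N·m.
J = πd⁴/32 = π(0.168)⁴/32 = 7.821×10^-5 m⁴.
θ = T·L/(G·J) = 14690 × 5.33 / (43.5×10⁹ × 7.821×10^-5) = 0.02302 rad.

1.32°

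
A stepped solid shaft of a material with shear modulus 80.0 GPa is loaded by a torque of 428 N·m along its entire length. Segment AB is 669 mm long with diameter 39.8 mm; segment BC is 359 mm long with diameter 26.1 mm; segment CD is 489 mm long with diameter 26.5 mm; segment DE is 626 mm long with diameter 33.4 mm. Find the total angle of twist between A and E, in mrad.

138 mrad

J_AB = π(0.0398)⁴/32 = 2.46×10^-7 m⁴; J_BC = π(0.0261)⁴/32 = 4.56×10^-8 m⁴; J_CD = π(0.0265)⁴/32 = 4.84×10^-8 m⁴; J_DE = π(0.0334)⁴/32 = 1.22×10^-7 m⁴.
θ = (T/G)·Σ L_i/J_i = (428.0/80.0×10⁹)·(0.669/2.46×10^-7 + 0.359/4.56×10^-8 + 0.489/4.84×10^-8 + 0.626/1.22×10^-7) = 0.1381 rad.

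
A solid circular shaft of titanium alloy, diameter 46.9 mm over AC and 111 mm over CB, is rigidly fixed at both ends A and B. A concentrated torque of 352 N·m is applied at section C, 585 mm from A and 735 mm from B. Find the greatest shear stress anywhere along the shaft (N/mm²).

Compatibility: T_A·a/J_AC = T_B·b/J_CB with T_A + T_B = T₀.
J_AC = 4.75×10^-7 m⁴, J_CB = 1.49×10^-5 m⁴, so T_A = T₀·(J_AC/a)/((J_AC/a)+(J_CB/b)) = 13.55 N·m, T_B = 338.4 N·m.
τ in each portion: τ_AC = 6.69×10^5 Pa, τ_CB = 1.26×10^6 Pa; maximum is in CB.
τ_max = T_CB·r/J = 338.4·0.0555/1.49×10^-5 = 1.260×10^6 Pa.

1.26 N/mm²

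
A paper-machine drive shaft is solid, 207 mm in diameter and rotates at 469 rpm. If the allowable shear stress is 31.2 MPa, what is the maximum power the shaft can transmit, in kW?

2670 kW

J = πd⁴/32 = π(0.207)⁴/32 = 1.803×10^-4 m⁴.
T_max = τ_allow·J/r = 3.12×10^7 × 1.803×10^-4 / 0.103 = 54340 N·m.
ω = 2π·469/60 = 49.11 rad/s, so P_max = T_max·ω = 2.669×10^6 W.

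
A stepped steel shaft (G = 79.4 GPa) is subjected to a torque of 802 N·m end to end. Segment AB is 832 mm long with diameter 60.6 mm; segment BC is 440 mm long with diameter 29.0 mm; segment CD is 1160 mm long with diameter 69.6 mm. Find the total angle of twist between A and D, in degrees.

J_AB = π(0.0606)⁴/32 = 1.32×10^-6 m⁴; J_BC = π(0.0290)⁴/32 = 6.94×10^-8 m⁴; J_CD = π(0.0696)⁴/32 = 2.30×10^-6 m⁴.
θ = (T/G)·Σ L_i/J_i = (802.0/79.4×10⁹)·(0.832/1.32×10^-6 + 0.440/6.94×10^-8 + 1.16/2.30×10^-6) = 0.07544 rad.

4.32°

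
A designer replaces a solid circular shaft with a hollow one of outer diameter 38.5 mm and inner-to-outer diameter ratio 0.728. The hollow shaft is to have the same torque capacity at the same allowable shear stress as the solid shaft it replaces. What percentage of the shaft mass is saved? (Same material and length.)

41.4 %

Equal τ_max and T ⇒ the solid shaft needs d_s³ = d_o³(1−k⁴), so d_s = 38.5·(1−0.728⁴)^(1/3) = 34.49 mm.
Area ratio A_h/A_s = d_o²(1−k²)/d_s² = (1−k²)/(1−k⁴)^(2/3) = 0.5856.
Mass saving = 1 − 0.5856 = 41.4 %.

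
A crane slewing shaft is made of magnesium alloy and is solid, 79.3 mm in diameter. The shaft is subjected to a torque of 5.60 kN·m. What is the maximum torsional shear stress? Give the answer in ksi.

J = πd⁴/32 = π(0.0793)⁴/32 = 3.882×10^-6 m⁴.
τ_max = T·r/J = 5600 × 0.0396 / 3.882×10^-6 = 5.719×10^7 Pa.

8.30 ksi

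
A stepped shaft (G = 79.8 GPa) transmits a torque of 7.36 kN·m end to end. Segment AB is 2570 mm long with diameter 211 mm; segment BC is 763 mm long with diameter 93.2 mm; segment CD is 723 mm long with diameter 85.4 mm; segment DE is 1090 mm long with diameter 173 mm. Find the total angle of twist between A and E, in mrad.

J_AB = π(0.211)⁴/32 = 1.95×10^-4 m⁴; J_BC = π(0.0932)⁴/32 = 7.41×10^-6 m⁴; J_CD = π(0.0854)⁴/32 = 5.22×10^-6 m⁴; J_DE = π(0.173)⁴/32 = 8.79×10^-5 m⁴.
θ = (T/G)·Σ L_i/J_i = (7360/79.8×10⁹)·(2.57/1.95×10^-4 + 0.763/7.41×10^-6 + 0.723/5.22×10^-6 + 1.09/8.79×10^-5) = 0.02463 rad.

24.6 mrad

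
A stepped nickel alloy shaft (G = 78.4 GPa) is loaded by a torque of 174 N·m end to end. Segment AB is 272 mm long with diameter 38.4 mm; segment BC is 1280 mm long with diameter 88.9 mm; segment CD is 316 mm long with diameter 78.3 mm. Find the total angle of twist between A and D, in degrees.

J_AB = π(0.0384)⁴/32 = 2.13×10^-7 m⁴; J_BC = π(0.0889)⁴/32 = 6.13×10^-6 m⁴; J_CD = π(0.0783)⁴/32 = 3.69×10^-6 m⁴.
θ = (T/G)·Σ L_i/J_i = (174.0/78.4×10⁹)·(0.272/2.13×10^-7 + 1.28/6.13×10^-6 + 0.316/3.69×10^-6) = 3.481×10^-3 rad.

0.199°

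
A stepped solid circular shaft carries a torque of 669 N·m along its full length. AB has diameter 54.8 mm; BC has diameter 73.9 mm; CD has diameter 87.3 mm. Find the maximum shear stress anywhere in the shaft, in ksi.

3.00 ksi

Under the same torque, τ_max = 16T/(πd³) is largest where d is smallest — segment AB (d = 54.8 mm).
τ_max = 16·669.0/(π·(0.0548)³) = 2.070×10^7 Pa.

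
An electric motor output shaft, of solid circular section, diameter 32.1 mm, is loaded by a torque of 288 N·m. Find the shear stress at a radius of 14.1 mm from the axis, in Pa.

3.90e7 Pa

J = πd⁴/32 = π(0.0321)⁴/32 = 1.042×10^-7 m⁴.
Shear stress varies linearly with radius: τ = T·r/J = 288.0 × 0.0141 / 1.042×10^-7 = 3.896×10^7 Pa.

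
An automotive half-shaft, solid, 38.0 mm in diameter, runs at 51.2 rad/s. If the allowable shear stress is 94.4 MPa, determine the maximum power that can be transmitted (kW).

J = πd⁴/32 = π(0.0380)⁴/32 = 2.047×10^-7 m⁴.
T_max = τ_allow·J/r = 9.44×10^7 × 2.047×10^-7 / 0.0190 = 1017 N·m.
ω = 51.2 rad/s, so P_max = T_max·ω = 5.207×10^4 W.

52.1 kW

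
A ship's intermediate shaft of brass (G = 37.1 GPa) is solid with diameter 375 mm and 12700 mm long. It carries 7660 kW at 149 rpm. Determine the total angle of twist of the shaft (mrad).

ω = 2π·149/60 = 15.60 rad/s, so T = P/ω = 7660×10³ / 15.60 = 490900 N·m.
J = πd⁴/32 = π(0.375)⁴/32 = 1.941×10^-3 m⁴.
θ = T·L/(G·J) = 490900 × 12.7 / (37.1×10⁹ × 1.941×10^-3) = 0.08656 rad.

86.6 mrad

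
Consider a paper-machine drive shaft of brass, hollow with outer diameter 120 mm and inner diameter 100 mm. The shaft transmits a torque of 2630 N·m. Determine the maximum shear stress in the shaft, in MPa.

J = π(d_o⁴ − d_i⁴)/32 = π(0.120⁴ − 0.100⁴)/32 = 1.054×10^-5 m⁴.
τ_max = T·r/J = 2630 × 0.0600 / 1.054×10^-5 = 1.497×10^7 Pa.

15.0 MPa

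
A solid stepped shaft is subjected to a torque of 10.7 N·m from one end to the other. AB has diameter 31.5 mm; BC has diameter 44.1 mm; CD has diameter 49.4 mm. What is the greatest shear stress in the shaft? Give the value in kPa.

Under the same torque, τ_max = 16T/(πd³) is largest where d is smallest — segment AB (d = 31.5 mm).
τ_max = 16·10.70/(π·(0.0315)³) = 1.744×10^6 Pa.

1740 kPa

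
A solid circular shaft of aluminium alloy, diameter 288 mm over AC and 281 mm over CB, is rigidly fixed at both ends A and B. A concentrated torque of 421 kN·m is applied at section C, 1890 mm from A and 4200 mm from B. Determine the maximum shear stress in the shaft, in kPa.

Compatibility: T_A·a/J_AC = T_B·b/J_CB with T_A + T_B = T₀.
J_AC = 6.75×10^-4 m⁴, J_CB = 6.12×10^-4 m⁴, so T_A = T₀·(J_AC/a)/((J_AC/a)+(J_CB/b)) = 299000 N·m, T_B = 122000 N·m.
τ in each portion: τ_AC = 6.38×10^7 Pa, τ_CB = 2.80×10^7 Pa; maximum is in AC.
τ_max = T_AC·r/J = 299000·0.144/6.75×10^-4 = 6.376×10^7 Pa.

63800 kPa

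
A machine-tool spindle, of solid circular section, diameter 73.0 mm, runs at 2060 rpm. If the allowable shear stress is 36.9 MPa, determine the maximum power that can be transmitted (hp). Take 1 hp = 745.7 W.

J = πd⁴/32 = π(0.0730)⁴/32 = 2.788×10^-6 m⁴.
T_max = τ_allow·J/r = 3.69×10^7 × 2.788×10^-6 / 0.0365 = 2819 N·m.
ω = 2π·2060/60 = 215.7 rad/s, so P_max = T_max·ω = 6.080×10^5 W.

815 hp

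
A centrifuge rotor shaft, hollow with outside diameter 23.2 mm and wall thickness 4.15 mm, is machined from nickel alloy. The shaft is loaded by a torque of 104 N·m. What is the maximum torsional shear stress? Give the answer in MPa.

51.1 MPa

J = π(d_o⁴ − d_i⁴)/32 = π(0.0232⁴ − 0.0149⁴)/32 = 2.360×10^-8 m⁴.
τ_max = T·r/J = 104.0 × 0.0116 / 2.360×10^-8 = 5.111×10^7 Pa.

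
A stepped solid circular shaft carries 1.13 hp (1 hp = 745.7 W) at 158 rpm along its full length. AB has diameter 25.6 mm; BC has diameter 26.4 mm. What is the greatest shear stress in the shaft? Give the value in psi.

2240 psi

ω = 2π·158/60 = 16.55 rad/s, so T = P/ω = 1.13×745.7 / 16.55 = 50.93 N·m.
Under the same torque, τ_max = 16T/(πd³) is largest where d is smallest — segment AB (d = 25.6 mm).
τ_max = 16·50.93/(π·(0.0256)³) = 1.546×10^7 Pa.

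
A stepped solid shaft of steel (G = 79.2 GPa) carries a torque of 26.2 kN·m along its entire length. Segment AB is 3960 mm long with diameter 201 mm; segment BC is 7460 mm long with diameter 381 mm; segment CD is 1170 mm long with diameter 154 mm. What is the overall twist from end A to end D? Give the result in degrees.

0.938°

J_AB = π(0.201)⁴/32 = 1.60×10^-4 m⁴; J_BC = π(0.381)⁴/32 = 2.07×10^-3 m⁴; J_CD = π(0.154)⁴/32 = 5.52×10^-5 m⁴.
θ = (T/G)·Σ L_i/J_i = (26200/79.2×10⁹)·(3.96/1.60×10^-4 + 7.46/2.07×10^-3 + 1.17/5.52×10^-5) = 0.01638 rad.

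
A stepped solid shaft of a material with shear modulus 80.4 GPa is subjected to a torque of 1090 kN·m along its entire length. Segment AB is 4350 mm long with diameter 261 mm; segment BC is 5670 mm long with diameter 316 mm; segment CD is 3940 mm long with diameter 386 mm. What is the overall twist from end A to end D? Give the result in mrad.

232 mrad

J_AB = π(0.261)⁴/32 = 4.56×10^-4 m⁴; J_BC = π(0.316)⁴/32 = 9.79×10^-4 m⁴; J_CD = π(0.386)⁴/32 = 2.18×10^-3 m⁴.
θ = (T/G)·Σ L_i/J_i = (1.090e6/80.4×10⁹)·(4.35/4.56×10^-4 + 5.67/9.79×10^-4 + 3.94/2.18×10^-3) = 0.2325 rad.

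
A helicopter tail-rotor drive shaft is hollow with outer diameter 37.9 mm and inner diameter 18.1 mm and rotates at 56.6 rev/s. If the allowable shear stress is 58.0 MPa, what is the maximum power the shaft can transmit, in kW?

209 kW

J = π(d_o⁴ − d_i⁴)/32 = π(0.0379⁴ − 0.0181⁴)/32 = 1.920×10^-7 m⁴.
T_max = τ_allow·J/r = 5.80×10^7 × 1.920×10^-7 / 0.0189 = 587.7 N·m.
ω = 2π·56.6 = 355.6 rad/s, so P_max = T_max·ω = 2.090×10^5 W.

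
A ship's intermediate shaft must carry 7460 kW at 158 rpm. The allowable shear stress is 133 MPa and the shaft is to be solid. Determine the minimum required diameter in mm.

258 mm

ω = 2π·158/60 = 16.55 rad/s, so T = P/ω = 7460×10³ / 16.55 = 450900 N·m.
For a solid shaft τ_max = 16T/(πd³), so d = (16T/(π τ_allow))^(1/3) = (16·450900/(π·1.33×10^8))^(1/3) = 0.2585 m.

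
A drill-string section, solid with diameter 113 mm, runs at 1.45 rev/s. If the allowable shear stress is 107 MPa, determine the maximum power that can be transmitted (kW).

276 kW

J = πd⁴/32 = π(0.113)⁴/32 = 1.601×10^-5 m⁴.
T_max = τ_allow·J/r = 1.07×10^8 × 1.601×10^-5 / 0.0565 = 30310 N·m.
ω = 2π·1.45 = 9.111 rad/s, so P_max = T_max·ω = 2.762×10^5 W.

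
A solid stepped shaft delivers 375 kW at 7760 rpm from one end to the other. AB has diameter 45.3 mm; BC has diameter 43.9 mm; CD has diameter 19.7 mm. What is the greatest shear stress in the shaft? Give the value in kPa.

ω = 2π·7760/60 = 812.6 rad/s, so T = P/ω = 375×10³ / 812.6 = 461.5 N·m.
Under the same torque, τ_max = 16T/(πd³) is largest where d is smallest — segment CD (d = 19.7 mm).
τ_max = 16·461.5/(π·(0.0197)³) = 3.074×10^8 Pa.

307000 kPa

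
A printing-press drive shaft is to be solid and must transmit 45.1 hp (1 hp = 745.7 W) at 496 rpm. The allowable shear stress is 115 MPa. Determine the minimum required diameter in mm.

30.6 mm

ω = 2π·496/60 = 51.94 rad/s, so T = P/ω = 45.1×745.7 / 51.94 = 647.5 N·m.
For a solid shaft τ_max = 16T/(πd³), so d = (16T/(π τ_allow))^(1/3) = (16·647.5/(π·1.15×10^8))^(1/3) = 0.03061 m.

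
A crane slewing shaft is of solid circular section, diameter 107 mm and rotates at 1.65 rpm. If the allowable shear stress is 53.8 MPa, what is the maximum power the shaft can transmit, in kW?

2.24 kW

J = πd⁴/32 = π(0.107)⁴/32 = 1.287×10^-5 m⁴.
T_max = τ_allow·J/r = 5.38×10^7 × 1.287×10^-5 / 0.0535 = 12940 N·m.
ω = 2π·1.65/60 = 0.1728 rad/s, so P_max = T_max·ω = 2236 W.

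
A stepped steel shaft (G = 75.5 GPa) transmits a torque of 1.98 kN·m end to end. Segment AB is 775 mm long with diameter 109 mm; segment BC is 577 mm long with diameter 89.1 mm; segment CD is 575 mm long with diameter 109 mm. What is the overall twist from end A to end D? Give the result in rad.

J_AB = π(0.109)⁴/32 = 1.39×10^-5 m⁴; J_BC = π(0.0891)⁴/32 = 6.19×10^-6 m⁴; J_CD = π(0.109)⁴/32 = 1.39×10^-5 m⁴.
θ = (T/G)·Σ L_i/J_i = (1980/75.5×10⁹)·(0.775/1.39×10^-5 + 0.577/6.19×10^-6 + 0.575/1.39×10^-5) = 5.000×10^-3 rad.

0.00500 rad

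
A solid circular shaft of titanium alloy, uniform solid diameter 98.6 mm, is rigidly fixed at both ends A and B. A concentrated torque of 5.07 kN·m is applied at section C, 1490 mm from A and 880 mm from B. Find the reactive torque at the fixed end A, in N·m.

With uniform GJ and both ends fixed, compatibility θ_AC = θ_CB gives T_A·a = T_B·b, together with T_A + T_B = T₀.
T_A = T₀·b/(a+b) = 5070·880/2370 = 1883 N·m; T_B = 3187 N·m.

1880 N·m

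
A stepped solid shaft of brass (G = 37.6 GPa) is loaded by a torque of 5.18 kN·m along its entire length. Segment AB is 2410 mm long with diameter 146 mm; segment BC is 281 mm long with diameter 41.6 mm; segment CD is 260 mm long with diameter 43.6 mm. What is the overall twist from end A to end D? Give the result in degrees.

13.8°

J_AB = π(0.146)⁴/32 = 4.46×10^-5 m⁴; J_BC = π(0.0416)⁴/32 = 2.94×10^-7 m⁴; J_CD = π(0.0436)⁴/32 = 3.55×10^-7 m⁴.
θ = (T/G)·Σ L_i/J_i = (5180/37.6×10⁹)·(2.41/4.46×10^-5 + 0.281/2.94×10^-7 + 0.260/3.55×10^-7) = 0.2401 rad.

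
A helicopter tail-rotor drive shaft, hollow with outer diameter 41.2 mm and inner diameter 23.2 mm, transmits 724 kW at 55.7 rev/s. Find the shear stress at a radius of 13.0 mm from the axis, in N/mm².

ω = 2π·55.7 = 350.0 rad/s, so T = P/ω = 724×10³ / 350.0 = 2069 N·m.
J = π(d_o⁴ − d_i⁴)/32 = π(0.0412⁴ − 0.0232⁴)/32 = 2.544×10^-7 m⁴.
Shear stress varies linearly with radius: τ = T·r/J = 2069 × 0.0130 / 2.544×10^-7 = 1.057×10^8 Pa.

106 N/mm²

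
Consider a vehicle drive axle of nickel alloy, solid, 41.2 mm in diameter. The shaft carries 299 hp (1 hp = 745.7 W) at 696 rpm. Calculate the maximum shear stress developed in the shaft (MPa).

ω = 2π·696/60 = 72.88 rad/s, so T = P/ω = 299×745.7 / 72.88 = 3059 N·m.
J = πd⁴/32 = π(0.0412)⁴/32 = 2.829×10^-7 m⁴.
τ_max = T·r/J = 3059 × 0.0206 / 2.829×10^-7 = 2.228×10^8 Pa.

223 MPa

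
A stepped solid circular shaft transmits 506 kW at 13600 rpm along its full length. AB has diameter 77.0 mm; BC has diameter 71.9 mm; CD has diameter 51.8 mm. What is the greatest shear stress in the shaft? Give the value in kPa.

ω = 2π·13600/60 = 1424 rad/s, so T = P/ω = 506×10³ / 1424 = 355.3 N·m.
Under the same torque, τ_max = 16T/(πd³) is largest where d is smallest — segment CD (d = 51.8 mm).
τ_max = 16·355.3/(π·(0.0518)³) = 1.302×10^7 Pa.

13000 kPa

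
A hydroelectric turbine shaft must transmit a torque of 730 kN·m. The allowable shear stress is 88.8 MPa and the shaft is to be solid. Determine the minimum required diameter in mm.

For a solid shaft τ_max = 16T/(πd³), so d = (16T/(π τ_allow))^(1/3) = (16·730000/(π·8.88×10^7))^(1/3) = 0.3472 m.

347 mm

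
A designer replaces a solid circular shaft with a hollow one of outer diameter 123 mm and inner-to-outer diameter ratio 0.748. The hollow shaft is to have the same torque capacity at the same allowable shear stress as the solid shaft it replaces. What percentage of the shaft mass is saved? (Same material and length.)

Equal τ_max and T ⇒ the solid shaft needs d_s³ = d_o³(1−k⁴), so d_s = 123·(1−0.748⁴)^(1/3) = 108.5 mm.
Area ratio A_h/A_s = d_o²(1−k²)/d_s² = (1−k²)/(1−k⁴)^(2/3) = 0.5658.
Mass saving = 1 − 0.5658 = 43.4 %.

43.4 %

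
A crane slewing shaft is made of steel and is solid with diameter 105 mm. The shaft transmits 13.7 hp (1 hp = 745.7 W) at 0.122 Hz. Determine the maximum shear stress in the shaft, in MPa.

ω = 2π·0.122 = 0.7665 rad/s, so T = P/ω = 13.7×745.7 / 0.7665 = 13330 N·m.
J = πd⁴/32 = π(0.105)⁴/32 = 1.193×10^-5 m⁴.
τ_max = T·r/J = 13330 × 0.0525 / 1.193×10^-5 = 5.863×10^7 Pa.

58.6 MPa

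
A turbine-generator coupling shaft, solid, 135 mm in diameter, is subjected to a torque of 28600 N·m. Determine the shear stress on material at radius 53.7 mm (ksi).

6.83 ksi

J = πd⁴/32 = π(0.135)⁴/32 = 3.261×10^-5 m⁴.
Shear stress varies linearly with radius: τ = T·r/J = 28600 × 0.0537 / 3.261×10^-5 = 4.710×10^7 Pa.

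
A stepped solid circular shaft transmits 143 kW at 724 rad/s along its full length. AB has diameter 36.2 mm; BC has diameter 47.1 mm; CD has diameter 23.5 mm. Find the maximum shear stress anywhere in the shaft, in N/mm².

77.5 N/mm²

ω = 724 rad/s, so T = P/ω = 143×10³ / 724.0 = 197.5 N·m.
Under the same torque, τ_max = 16T/(πd³) is largest where d is smallest — segment CD (d = 23.5 mm).
τ_max = 16·197.5/(π·(0.0235)³) = 7.751×10^7 Pa.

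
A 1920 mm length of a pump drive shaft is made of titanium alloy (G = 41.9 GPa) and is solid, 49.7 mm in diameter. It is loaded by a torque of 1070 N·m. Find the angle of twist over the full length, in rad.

J = πd⁴/32 = π(0.0497)⁴/32 = 5.990×10^-7 m⁴.
θ = T·L/(G·J) = 1070 × 1.92 / (41.9×10⁹ × 5.990×10^-7) = 0.08186 rad.

0.0819 rad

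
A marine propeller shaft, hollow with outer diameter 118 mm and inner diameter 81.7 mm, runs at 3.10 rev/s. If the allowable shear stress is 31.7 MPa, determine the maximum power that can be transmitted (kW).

J = π(d_o⁴ − d_i⁴)/32 = π(0.118⁴ − 0.0817⁴)/32 = 1.466×10^-5 m⁴.
T_max = τ_allow·J/r = 3.17×10^7 × 1.466×10^-5 / 0.0590 = 7877 N·m.
ω = 2π·3.10 = 19.48 rad/s, so P_max = T_max·ω = 1.534×10^5 W.

153 kW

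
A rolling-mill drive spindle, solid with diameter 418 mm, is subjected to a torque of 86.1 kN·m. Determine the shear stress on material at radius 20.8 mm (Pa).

J = πd⁴/32 = π(0.418)⁴/32 = 2.997×10^-3 m⁴.
Shear stress varies linearly with radius: τ = T·r/J = 86100 × 0.0208 / 2.997×10^-3 = 5.975×10^5 Pa.

598000 Pa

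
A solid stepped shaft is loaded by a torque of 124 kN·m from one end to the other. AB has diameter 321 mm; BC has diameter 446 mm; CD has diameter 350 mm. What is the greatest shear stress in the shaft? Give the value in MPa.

Under the same torque, τ_max = 16T/(πd³) is largest where d is smallest — segment AB (d = 321 mm).
τ_max = 16·124000/(π·(0.321)³) = 1.909×10^7 Pa.

19.1 MPa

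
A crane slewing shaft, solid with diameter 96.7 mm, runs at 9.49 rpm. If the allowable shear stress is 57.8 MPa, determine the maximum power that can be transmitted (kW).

10.2 kW

J = πd⁴/32 = π(0.0967)⁴/32 = 8.584×10^-6 m⁴.
T_max = τ_allow·J/r = 5.78×10^7 × 8.584×10^-6 / 0.0484 = 10260 N·m.
ω = 2π·9.49/60 = 0.9938 rad/s, so P_max = T_max·ω = 1.020×10^4 W.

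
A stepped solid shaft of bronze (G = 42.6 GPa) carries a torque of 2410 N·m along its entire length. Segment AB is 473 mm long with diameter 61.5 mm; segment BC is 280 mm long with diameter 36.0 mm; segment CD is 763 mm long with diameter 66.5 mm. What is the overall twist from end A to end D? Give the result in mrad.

138 mrad

J_AB = π(0.0615)⁴/32 = 1.40×10^-6 m⁴; J_BC = π(0.0360)⁴/32 = 1.65×10^-7 m⁴; J_CD = π(0.0665)⁴/32 = 1.92×10^-6 m⁴.
θ = (T/G)·Σ L_i/J_i = (2410/42.6×10⁹)·(0.473/1.40×10^-6 + 0.280/1.65×10^-7 + 0.763/1.92×10^-6) = 0.1376 rad.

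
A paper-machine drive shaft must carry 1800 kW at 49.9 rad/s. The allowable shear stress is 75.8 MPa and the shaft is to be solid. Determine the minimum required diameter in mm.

134 mm

ω = 49.9 rad/s, so T = P/ω = 1800×10³ / 49.90 = 36070 N·m.
For a solid shaft τ_max = 16T/(πd³), so d = (16T/(π τ_allow))^(1/3) = (16·36070/(π·7.58×10^7))^(1/3) = 0.1343 m.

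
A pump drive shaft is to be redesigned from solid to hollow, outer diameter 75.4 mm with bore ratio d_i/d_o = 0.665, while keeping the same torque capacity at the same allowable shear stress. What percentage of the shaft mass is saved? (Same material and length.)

Equal τ_max and T ⇒ the solid shaft needs d_s³ = d_o³(1−k⁴), so d_s = 75.4·(1−0.665⁴)^(1/3) = 70.12 mm.
Area ratio A_h/A_s = d_o²(1−k²)/d_s² = (1−k²)/(1−k⁴)^(2/3) = 0.6449.
Mass saving = 1 − 0.6449 = 35.5 %.

35.5 %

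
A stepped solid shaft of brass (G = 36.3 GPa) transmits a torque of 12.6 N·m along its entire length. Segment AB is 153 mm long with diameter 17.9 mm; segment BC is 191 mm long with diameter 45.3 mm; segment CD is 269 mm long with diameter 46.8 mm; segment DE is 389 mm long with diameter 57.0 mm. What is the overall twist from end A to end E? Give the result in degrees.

J_AB = π(0.0179)⁴/32 = 1.01×10^-8 m⁴; J_BC = π(0.0453)⁴/32 = 4.13×10^-7 m⁴; J_CD = π(0.0468)⁴/32 = 4.71×10^-7 m⁴; J_DE = π(0.0570)⁴/32 = 1.04×10^-6 m⁴.
θ = (T/G)·Σ L_i/J_i = (12.60/36.3×10⁹)·(0.153/1.01×10^-8 + 0.191/4.13×10^-7 + 0.269/4.71×10^-7 + 0.389/1.04×10^-6) = 5.758×10^-3 rad.

0.330°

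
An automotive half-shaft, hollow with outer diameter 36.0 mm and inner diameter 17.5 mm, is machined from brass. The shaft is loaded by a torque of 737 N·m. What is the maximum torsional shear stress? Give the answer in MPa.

J = π(d_o⁴ − d_i⁴)/32 = π(0.0360⁴ − 0.0175⁴)/32 = 1.557×10^-7 m⁴.
τ_max = T·r/J = 737.0 × 0.0180 / 1.557×10^-7 = 8.521×10^7 Pa.

85.2 MPa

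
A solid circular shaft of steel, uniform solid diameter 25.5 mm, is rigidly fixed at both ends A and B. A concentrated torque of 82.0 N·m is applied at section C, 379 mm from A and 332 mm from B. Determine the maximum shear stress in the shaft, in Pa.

With uniform GJ and both ends fixed, compatibility θ_AC = θ_CB gives T_A·a = T_B·b, together with T_A + T_B = T₀.
T_A = T₀·b/(a+b) = 82.00·332/711.0 = 38.29 N·m; T_B = 43.71 N·m.
τ in each portion: τ_AC = 1.18×10^7 Pa, τ_CB = 1.34×10^7 Pa; maximum is in CB.
τ_max = T_CB·r/J = 43.71·0.0127/4.15×10^-8 = 1.343×10^7 Pa.

1.34e7 Pa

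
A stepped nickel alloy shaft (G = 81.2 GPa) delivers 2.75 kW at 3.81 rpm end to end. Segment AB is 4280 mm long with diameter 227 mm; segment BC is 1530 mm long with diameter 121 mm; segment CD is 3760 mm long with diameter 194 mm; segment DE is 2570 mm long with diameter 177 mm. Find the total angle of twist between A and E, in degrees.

ω = 2π·3.81/60 = 0.3990 rad/s, so T = P/ω = 2.75×10³ / 0.3990 = 6893 N·m.
J_AB = π(0.227)⁴/32 = 2.61×10^-4 m⁴; J_BC = π(0.121)⁴/32 = 2.10×10^-5 m⁴; J_CD = π(0.194)⁴/32 = 1.39×10^-4 m⁴; J_DE = π(0.177)⁴/32 = 9.64×10^-5 m⁴.
θ = (T/G)·Σ L_i/J_i = (6893/81.2×10⁹)·(4.28/2.61×10^-4 + 1.53/2.10×10^-5 + 3.76/1.39×10^-4 + 2.57/9.64×10^-5) = 0.01212 rad.

0.695°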